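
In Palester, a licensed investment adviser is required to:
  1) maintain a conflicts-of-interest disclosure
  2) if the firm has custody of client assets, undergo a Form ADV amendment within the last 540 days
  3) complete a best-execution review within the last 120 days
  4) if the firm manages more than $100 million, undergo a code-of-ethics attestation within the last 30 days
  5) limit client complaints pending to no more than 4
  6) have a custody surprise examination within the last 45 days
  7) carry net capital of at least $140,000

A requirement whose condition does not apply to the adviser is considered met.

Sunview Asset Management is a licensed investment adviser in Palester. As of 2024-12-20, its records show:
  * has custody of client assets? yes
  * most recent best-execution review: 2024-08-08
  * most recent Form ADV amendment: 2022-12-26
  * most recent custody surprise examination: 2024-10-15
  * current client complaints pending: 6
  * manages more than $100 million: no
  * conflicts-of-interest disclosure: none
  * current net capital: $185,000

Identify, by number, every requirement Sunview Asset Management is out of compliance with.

1, 2, 3, 5, 6

1. conflicts-of-interest disclosure absent → not met
2. condition 'has custody of client assets' holds; Form ADV amendment 725 days ago vs limit 540 → not met
3. best-execution review 134 days ago vs limit 120 → not met
4. condition 'manages more than $100 million' does not hold → requirement n/a → met
5. client complaints pending 6 > 4 → not met
6. custody surprise examination 66 days ago vs limit 45 → not met
7. net capital $185,000 ≥ $140,000 → met
Not met: 1, 2, 3, 5, 6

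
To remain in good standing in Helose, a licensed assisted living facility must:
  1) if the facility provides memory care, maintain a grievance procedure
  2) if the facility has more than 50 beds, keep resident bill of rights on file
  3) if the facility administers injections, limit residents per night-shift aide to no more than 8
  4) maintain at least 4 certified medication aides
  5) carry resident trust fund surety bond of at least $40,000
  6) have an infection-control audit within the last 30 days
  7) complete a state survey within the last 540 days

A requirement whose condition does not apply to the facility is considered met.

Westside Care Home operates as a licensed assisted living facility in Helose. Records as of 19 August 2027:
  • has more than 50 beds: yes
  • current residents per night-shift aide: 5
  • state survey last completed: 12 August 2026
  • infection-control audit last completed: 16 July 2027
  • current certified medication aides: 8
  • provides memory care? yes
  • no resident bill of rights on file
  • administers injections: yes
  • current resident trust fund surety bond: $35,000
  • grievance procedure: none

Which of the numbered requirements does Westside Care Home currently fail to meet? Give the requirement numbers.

1. condition 'provides memory care' holds; grievance procedure absent → not met
2. condition 'has more than 50 beds' holds; resident bill of rights absent → not met
3. condition 'administers injections' holds; residents per night-shift aide 5 ≤ 8 → met
4. certified medication aides 8 ≥ 4 → met
5. resident trust fund surety bond $35,000 < $40,000 → not met
6. infection-control audit 34 days ago vs limit 30 → not met
7. state survey 372 days ago vs limit 540 → met
Not met: 1, 2, 5, 6

1, 2, 5, 6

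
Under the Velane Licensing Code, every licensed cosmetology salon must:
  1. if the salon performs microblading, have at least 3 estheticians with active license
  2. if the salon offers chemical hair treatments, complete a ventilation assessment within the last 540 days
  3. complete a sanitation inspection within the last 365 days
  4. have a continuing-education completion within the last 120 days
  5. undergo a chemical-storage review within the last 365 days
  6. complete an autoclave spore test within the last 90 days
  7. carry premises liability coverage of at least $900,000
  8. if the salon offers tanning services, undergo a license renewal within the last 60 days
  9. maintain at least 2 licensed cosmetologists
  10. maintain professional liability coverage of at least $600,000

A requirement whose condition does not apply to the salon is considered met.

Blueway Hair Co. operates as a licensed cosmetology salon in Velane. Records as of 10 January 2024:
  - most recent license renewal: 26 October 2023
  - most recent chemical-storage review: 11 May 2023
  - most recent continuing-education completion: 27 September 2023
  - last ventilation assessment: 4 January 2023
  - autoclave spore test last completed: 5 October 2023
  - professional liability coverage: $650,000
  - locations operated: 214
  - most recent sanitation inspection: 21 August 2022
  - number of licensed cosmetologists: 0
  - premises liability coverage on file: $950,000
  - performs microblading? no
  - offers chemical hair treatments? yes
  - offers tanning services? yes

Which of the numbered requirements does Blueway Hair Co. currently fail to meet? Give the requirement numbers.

1. condition 'performs microblading' does not hold → requirement n/a → met
2. condition 'offers chemical hair treatments' holds; ventilation assessment 371 days ago vs limit 540 → met
3. sanitation inspection 507 days ago vs limit 365 → not met
4. continuing-education completion 105 days ago vs limit 120 → met
5. chemical-storage review 244 days ago vs limit 365 → met
6. autoclave spore test 97 days ago vs limit 90 → not met
7. premises liability coverage $950,000 ≥ $900,000 → met
8. condition 'offers tanning services' holds; license renewal 76 days ago vs limit 60 → not met
9. licensed cosmetologists 0 < 2 → not met
10. professional liability coverage $650,000 ≥ $600,000 → met
Not met: 3, 6, 8, 9

3, 6, 8, 9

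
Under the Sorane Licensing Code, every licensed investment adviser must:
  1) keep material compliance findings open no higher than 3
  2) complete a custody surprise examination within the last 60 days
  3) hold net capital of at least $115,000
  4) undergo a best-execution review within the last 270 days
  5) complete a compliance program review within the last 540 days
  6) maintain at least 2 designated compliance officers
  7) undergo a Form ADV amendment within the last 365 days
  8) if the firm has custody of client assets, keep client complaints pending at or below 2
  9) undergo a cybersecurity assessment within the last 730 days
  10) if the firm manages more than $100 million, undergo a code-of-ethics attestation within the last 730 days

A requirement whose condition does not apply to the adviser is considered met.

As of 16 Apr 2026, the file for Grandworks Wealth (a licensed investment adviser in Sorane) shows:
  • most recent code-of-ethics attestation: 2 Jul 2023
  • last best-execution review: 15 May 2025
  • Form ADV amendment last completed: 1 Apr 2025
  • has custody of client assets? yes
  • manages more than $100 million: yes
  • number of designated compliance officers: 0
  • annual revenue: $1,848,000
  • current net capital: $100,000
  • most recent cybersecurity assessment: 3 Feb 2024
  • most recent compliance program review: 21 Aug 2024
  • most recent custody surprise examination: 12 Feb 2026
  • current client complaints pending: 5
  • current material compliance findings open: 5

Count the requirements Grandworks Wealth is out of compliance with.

10

1. material compliance findings open 5 > 3 → not met
2. custody surprise examination 63 days ago vs limit 60 → not met
3. net capital $100,000 < $115,000 → not met
4. best-execution review 336 days ago vs limit 270 → not met
5. compliance program review 603 days ago vs limit 540 → not met
6. designated compliance officers 0 < 2 → not met
7. Form ADV amendment 380 days ago vs limit 365 → not met
8. condition 'has custody of client assets' holds; client complaints pending 5 > 2 → not met
9. cybersecurity assessment 803 days ago vs limit 730 → not met
10. condition 'manages more than $100 million' holds; code-of-ethics attestation 1019 days ago vs limit 730 → not met
Not met: 10 of 10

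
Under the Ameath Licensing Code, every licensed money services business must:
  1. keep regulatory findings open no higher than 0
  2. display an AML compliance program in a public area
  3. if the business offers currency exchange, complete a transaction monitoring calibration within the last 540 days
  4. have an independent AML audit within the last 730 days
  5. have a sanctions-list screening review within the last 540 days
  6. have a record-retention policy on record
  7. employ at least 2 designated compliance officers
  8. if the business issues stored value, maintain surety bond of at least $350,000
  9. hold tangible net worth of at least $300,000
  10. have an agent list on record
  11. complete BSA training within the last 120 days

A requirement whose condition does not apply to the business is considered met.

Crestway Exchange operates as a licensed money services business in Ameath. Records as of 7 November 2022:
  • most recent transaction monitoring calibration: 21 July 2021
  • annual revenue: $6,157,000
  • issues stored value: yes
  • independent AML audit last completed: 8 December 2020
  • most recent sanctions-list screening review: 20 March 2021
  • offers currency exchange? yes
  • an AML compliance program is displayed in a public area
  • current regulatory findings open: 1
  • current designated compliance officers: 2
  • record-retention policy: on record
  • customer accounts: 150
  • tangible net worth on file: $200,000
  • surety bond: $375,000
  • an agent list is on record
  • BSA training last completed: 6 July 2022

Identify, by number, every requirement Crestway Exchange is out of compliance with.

1, 5, 9, 11

1. regulatory findings open 1 > 0 → not met
2. AML compliance program present → met
3. condition 'offers currency exchange' holds; transaction monitoring calibration 474 days ago vs limit 540 → met
4. independent AML audit 699 days ago vs limit 730 → met
5. sanctions-list screening review 597 days ago vs limit 540 → not met
6. record-retention policy present → met
7. designated compliance officers 2 ≥ 2 → met
8. condition 'issues stored value' holds; surety bond $375,000 ≥ $350,000 → met
9. tangible net worth $200,000 < $300,000 → not met
10. agent list present → met
11. BSA training 124 days ago vs limit 120 → not met
Not met: 1, 5, 9, 11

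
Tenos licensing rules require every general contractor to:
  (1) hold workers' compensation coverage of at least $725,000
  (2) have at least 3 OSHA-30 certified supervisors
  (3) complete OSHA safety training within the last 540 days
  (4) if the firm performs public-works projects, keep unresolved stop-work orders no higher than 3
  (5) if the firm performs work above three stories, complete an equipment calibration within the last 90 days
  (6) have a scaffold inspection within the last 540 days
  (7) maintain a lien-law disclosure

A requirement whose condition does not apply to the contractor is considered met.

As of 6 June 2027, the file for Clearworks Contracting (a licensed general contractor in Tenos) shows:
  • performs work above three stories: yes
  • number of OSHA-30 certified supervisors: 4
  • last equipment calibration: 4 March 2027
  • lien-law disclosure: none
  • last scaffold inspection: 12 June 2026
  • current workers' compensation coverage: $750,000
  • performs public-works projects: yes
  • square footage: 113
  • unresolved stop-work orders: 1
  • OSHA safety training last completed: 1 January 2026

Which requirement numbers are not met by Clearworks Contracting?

5, 7

1. workers' compensation coverage $750,000 ≥ $725,000 → met
2. OSHA-30 certified supervisors 4 ≥ 3 → met
3. OSHA safety training 521 days ago vs limit 540 → met
4. condition 'performs public-works projects' holds; unresolved stop-work orders 1 ≤ 3 → met
5. condition 'performs work above three stories' holds; equipment calibration 94 days ago vs limit 90 → not met
6. scaffold inspection 359 days ago vs limit 540 → met
7. lien-law disclosure absent → not met
Not met: 5, 7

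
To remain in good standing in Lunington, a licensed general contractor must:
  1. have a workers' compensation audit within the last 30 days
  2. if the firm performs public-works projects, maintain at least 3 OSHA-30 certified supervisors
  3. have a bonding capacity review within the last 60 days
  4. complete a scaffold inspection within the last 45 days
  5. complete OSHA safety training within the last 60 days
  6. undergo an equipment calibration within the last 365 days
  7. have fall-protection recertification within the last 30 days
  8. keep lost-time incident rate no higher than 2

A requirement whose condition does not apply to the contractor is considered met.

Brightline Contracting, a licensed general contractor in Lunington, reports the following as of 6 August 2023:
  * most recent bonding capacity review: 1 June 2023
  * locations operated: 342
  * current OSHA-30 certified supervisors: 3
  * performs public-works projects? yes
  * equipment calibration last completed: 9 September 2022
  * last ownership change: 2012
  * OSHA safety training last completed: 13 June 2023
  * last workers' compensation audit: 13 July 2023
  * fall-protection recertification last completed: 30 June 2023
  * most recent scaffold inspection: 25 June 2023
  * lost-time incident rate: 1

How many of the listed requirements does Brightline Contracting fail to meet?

2

1. workers' compensation audit 24 days ago vs limit 30 → met
2. condition 'performs public-works projects' holds; OSHA-30 certified supervisors 3 ≥ 3 → met
3. bonding capacity review 66 days ago vs limit 60 → not met
4. scaffold inspection 42 days ago vs limit 45 → met
5. OSHA safety training 54 days ago vs limit 60 → met
6. equipment calibration 331 days ago vs limit 365 → met
7. fall-protection recertification 37 days ago vs limit 30 → not met
8. lost-time incident rate 1 ≤ 2 → met
Not met: 2 of 8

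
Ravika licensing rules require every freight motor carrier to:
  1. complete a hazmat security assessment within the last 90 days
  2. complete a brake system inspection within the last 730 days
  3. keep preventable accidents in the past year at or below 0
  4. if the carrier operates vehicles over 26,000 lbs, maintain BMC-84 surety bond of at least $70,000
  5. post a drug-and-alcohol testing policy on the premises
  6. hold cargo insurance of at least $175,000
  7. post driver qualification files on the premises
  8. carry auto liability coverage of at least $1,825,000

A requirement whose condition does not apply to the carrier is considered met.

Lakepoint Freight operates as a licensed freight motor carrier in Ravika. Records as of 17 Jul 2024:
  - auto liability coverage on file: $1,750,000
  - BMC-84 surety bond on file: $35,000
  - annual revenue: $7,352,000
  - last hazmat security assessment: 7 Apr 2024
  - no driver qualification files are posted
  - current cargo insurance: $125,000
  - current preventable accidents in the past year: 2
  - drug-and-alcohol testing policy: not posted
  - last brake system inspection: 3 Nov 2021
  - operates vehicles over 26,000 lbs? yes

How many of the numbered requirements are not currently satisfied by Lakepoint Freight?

8

1. hazmat security assessment 101 days ago vs limit 90 → not met
2. brake system inspection 987 days ago vs limit 730 → not met
3. preventable accidents in the past year 2 > 0 → not met
4. condition 'operates vehicles over 26,000 lbs' holds; BMC-84 surety bond $35,000 < $70,000 → not met
5. drug-and-alcohol testing policy absent → not met
6. cargo insurance $125,000 < $175,000 → not met
7. driver qualification files absent → not met
8. auto liability coverage $1,750,000 < $1,825,000 → not met
Not met: 8 of 8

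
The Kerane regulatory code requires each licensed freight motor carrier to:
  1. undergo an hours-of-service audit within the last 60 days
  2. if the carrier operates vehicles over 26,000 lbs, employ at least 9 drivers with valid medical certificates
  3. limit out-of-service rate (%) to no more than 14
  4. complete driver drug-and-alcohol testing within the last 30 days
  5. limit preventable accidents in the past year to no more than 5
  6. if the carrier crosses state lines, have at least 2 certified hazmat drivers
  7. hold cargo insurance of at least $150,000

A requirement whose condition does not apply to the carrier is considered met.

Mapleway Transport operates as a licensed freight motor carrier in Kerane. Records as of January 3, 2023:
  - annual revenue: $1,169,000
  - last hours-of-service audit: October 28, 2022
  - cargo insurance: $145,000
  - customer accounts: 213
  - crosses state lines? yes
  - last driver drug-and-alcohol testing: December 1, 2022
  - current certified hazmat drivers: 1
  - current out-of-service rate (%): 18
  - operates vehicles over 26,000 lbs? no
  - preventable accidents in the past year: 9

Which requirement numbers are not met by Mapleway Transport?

1. hours-of-service audit 67 days ago vs limit 60 → not met
2. condition 'operates vehicles over 26,000 lbs' does not hold → requirement n/a → met
3. out-of-service rate (%) 18 > 14 → not met
4. driver drug-and-alcohol testing 33 days ago vs limit 30 → not met
5. preventable accidents in the past year 9 > 5 → not met
6. condition 'crosses state lines' holds; certified hazmat drivers 1 < 2 → not met
7. cargo insurance $145,000 < $150,000 → not met
Not met: 1, 3, 4, 5, 6, 7

1, 3, 4, 5, 6, 7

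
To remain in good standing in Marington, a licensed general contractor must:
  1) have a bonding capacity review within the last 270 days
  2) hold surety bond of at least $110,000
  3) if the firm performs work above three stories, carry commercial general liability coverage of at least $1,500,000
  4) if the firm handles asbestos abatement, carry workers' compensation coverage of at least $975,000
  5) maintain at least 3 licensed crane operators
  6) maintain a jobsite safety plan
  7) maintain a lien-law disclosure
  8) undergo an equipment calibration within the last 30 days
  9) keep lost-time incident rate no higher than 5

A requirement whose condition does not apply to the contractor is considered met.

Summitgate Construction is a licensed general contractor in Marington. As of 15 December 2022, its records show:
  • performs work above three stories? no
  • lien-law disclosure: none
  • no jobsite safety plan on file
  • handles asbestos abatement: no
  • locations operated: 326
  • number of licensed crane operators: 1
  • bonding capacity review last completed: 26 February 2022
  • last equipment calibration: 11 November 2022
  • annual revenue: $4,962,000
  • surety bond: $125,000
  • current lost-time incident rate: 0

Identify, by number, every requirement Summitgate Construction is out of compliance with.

1. bonding capacity review 292 days ago vs limit 270 → not met
2. surety bond $125,000 ≥ $110,000 → met
3. condition 'performs work above three stories' does not hold → requirement n/a → met
4. condition 'handles asbestos abatement' does not hold → requirement n/a → met
5. licensed crane operators 1 < 3 → not met
6. jobsite safety plan absent → not met
7. lien-law disclosure absent → not met
8. equipment calibration 34 days ago vs limit 30 → not met
9. lost-time incident rate 0 ≤ 5 → met
Not met: 1, 5, 6, 7, 8

1, 5, 6, 7, 8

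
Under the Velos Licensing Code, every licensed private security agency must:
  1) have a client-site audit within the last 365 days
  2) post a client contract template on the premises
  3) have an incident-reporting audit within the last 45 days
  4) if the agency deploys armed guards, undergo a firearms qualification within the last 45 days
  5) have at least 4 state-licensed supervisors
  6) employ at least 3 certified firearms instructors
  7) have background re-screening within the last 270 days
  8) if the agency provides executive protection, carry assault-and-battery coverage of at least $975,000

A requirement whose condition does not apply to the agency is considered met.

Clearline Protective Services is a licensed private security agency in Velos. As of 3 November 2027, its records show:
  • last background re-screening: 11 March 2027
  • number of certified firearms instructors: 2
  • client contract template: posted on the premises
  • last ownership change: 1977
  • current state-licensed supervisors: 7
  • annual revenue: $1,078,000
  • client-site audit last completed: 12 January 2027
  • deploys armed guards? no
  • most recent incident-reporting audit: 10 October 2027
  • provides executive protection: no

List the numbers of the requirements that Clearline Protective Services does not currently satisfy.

1. client-site audit 295 days ago vs limit 365 → met
2. client contract template present → met
3. incident-reporting audit 24 days ago vs limit 45 → met
4. condition 'deploys armed guards' does not hold → requirement n/a → met
5. state-licensed supervisors 7 ≥ 4 → met
6. certified firearms instructors 2 < 3 → not met
7. background re-screening 237 days ago vs limit 270 → met
8. condition 'provides executive protection' does not hold → requirement n/a → met
Not met: 6

6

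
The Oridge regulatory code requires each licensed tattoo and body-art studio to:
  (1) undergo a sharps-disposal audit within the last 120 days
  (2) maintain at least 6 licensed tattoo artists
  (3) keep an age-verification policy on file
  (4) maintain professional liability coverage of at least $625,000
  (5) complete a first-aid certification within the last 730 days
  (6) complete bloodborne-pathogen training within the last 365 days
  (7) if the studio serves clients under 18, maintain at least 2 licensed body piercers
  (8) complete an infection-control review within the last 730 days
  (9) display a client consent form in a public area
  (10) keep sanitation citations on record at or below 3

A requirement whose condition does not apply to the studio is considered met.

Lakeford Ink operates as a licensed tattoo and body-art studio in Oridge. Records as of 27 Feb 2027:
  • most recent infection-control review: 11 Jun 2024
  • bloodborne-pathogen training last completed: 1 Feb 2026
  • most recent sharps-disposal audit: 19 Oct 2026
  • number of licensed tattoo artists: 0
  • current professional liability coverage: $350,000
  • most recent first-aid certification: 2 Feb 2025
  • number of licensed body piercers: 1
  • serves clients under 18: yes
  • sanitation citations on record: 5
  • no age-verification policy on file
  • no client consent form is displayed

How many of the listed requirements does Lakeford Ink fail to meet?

10

1. sharps-disposal audit 131 days ago vs limit 120 → not met
2. licensed tattoo artists 0 < 6 → not met
3. age-verification policy absent → not met
4. professional liability coverage $350,000 < $625,000 → not met
5. first-aid certification 755 days ago vs limit 730 → not met
6. bloodborne-pathogen training 391 days ago vs limit 365 → not met
7. condition 'serves clients under 18' holds; licensed body piercers 1 < 2 → not met
8. infection-control review 991 days ago vs limit 730 → not met
9. client consent form absent → not met
10. sanitation citations on record 5 > 3 → not met
Not met: 10 of 10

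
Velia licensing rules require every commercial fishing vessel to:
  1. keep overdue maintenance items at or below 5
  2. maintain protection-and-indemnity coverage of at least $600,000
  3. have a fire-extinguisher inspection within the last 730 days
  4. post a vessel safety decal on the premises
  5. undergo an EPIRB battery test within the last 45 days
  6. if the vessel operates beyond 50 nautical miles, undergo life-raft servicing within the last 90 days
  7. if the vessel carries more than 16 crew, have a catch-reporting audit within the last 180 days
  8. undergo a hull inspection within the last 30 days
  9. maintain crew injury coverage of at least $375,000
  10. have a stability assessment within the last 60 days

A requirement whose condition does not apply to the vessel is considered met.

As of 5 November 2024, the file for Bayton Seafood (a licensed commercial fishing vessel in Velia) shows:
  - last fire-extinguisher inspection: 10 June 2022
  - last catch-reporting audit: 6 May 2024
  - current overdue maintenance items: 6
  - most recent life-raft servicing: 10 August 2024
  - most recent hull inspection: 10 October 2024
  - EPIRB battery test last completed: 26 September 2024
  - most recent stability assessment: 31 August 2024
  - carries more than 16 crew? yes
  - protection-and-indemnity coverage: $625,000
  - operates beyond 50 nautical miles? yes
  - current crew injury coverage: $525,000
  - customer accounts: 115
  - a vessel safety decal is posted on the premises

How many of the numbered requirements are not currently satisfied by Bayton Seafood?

1. overdue maintenance items 6 > 5 → not met
2. protection-and-indemnity coverage $625,000 ≥ $600,000 → met
3. fire-extinguisher inspection 879 days ago vs limit 730 → not met
4. vessel safety decal present → met
5. EPIRB battery test 40 days ago vs limit 45 → met
6. condition 'operates beyond 50 nautical miles' holds; life-raft servicing 87 days ago vs limit 90 → met
7. condition 'carries more than 16 crew' holds; catch-reporting audit 183 days ago vs limit 180 → not met
8. hull inspection 26 days ago vs limit 30 → met
9. crew injury coverage $525,000 ≥ $375,000 → met
10. stability assessment 66 days ago vs limit 60 → not met
Not met: 4 of 10

4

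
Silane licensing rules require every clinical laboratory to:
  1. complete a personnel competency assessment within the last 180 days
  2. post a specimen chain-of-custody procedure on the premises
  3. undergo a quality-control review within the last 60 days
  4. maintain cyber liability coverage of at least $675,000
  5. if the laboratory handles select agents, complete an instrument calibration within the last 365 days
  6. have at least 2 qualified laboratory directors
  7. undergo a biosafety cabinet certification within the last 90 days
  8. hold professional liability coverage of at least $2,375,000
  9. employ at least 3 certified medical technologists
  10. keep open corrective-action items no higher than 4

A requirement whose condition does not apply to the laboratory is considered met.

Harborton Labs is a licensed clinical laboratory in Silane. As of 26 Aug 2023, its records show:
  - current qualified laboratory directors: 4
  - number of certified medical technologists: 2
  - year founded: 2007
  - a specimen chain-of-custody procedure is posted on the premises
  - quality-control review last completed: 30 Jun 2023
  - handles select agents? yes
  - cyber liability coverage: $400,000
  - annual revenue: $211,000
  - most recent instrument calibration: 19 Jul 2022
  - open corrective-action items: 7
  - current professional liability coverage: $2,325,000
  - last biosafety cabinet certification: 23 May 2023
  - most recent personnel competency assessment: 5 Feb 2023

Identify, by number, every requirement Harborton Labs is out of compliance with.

1. personnel competency assessment 202 days ago vs limit 180 → not met
2. specimen chain-of-custody procedure present → met
3. quality-control review 57 days ago vs limit 60 → met
4. cyber liability coverage $400,000 < $675,000 → not met
5. condition 'handles select agents' holds; instrument calibration 403 days ago vs limit 365 → not met
6. qualified laboratory directors 4 ≥ 2 → met
7. biosafety cabinet certification 95 days ago vs limit 90 → not met
8. professional liability coverage $2,325,000 < $2,375,000 → not met
9. certified medical technologists 2 < 3 → not met
10. open corrective-action items 7 > 4 → not met
Not met: 1, 4, 5, 7, 8, 9, 10

1, 4, 5, 7, 8, 9, 10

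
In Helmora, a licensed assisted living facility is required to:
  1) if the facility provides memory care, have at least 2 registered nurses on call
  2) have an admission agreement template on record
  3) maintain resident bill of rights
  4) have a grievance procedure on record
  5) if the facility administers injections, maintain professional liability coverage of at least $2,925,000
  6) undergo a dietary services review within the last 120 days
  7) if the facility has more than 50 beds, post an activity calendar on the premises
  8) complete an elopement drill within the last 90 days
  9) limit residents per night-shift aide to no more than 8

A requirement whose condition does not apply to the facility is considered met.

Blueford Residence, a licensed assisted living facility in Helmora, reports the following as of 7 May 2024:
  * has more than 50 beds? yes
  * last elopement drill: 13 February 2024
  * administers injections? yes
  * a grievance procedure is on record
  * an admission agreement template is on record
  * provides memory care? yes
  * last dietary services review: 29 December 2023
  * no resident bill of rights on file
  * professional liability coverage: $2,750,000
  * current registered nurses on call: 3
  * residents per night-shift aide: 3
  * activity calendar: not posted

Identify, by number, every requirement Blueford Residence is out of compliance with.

1. condition 'provides memory care' holds; registered nurses on call 3 ≥ 2 → met
2. admission agreement template present → met
3. resident bill of rights absent → not met
4. grievance procedure present → met
5. condition 'administers injections' holds; professional liability coverage $2,750,000 < $2,925,000 → not met
6. dietary services review 130 days ago vs limit 120 → not met
7. condition 'has more than 50 beds' holds; activity calendar absent → not met
8. elopement drill 84 days ago vs limit 90 → met
9. residents per night-shift aide 3 ≤ 8 → met
Not met: 3, 5, 6, 7

3, 5, 6, 7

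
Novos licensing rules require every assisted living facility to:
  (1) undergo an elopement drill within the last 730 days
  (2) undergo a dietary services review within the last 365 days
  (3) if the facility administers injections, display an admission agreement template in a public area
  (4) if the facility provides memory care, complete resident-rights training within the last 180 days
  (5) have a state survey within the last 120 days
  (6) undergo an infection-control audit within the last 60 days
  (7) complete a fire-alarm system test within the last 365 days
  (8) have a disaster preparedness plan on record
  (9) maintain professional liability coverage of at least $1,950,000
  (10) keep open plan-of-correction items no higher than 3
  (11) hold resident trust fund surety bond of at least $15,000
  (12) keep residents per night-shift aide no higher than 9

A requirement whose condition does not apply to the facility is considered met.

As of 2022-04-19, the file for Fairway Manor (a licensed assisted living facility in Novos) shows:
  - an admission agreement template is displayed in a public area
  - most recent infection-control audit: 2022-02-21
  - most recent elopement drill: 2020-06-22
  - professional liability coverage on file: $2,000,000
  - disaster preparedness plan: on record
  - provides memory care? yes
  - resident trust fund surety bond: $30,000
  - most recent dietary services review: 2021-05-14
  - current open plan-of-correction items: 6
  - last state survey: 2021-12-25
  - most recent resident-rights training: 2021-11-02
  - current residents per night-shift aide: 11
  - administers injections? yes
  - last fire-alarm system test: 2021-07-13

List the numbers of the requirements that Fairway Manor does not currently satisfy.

1. elopement drill 666 days ago vs limit 730 → met
2. dietary services review 340 days ago vs limit 365 → met
3. condition 'administers injections' holds; admission agreement template present → met
4. condition 'provides memory care' holds; resident-rights training 168 days ago vs limit 180 → met
5. state survey 115 days ago vs limit 120 → met
6. infection-control audit 57 days ago vs limit 60 → met
7. fire-alarm system test 280 days ago vs limit 365 → met
8. disaster preparedness plan present → met
9. professional liability coverage $2,000,000 ≥ $1,950,000 → met
10. open plan-of-correction items 6 > 3 → not met
11. resident trust fund surety bond $30,000 ≥ $15,000 → met
12. residents per night-shift aide 11 > 9 → not met
Not met: 10, 12

10, 12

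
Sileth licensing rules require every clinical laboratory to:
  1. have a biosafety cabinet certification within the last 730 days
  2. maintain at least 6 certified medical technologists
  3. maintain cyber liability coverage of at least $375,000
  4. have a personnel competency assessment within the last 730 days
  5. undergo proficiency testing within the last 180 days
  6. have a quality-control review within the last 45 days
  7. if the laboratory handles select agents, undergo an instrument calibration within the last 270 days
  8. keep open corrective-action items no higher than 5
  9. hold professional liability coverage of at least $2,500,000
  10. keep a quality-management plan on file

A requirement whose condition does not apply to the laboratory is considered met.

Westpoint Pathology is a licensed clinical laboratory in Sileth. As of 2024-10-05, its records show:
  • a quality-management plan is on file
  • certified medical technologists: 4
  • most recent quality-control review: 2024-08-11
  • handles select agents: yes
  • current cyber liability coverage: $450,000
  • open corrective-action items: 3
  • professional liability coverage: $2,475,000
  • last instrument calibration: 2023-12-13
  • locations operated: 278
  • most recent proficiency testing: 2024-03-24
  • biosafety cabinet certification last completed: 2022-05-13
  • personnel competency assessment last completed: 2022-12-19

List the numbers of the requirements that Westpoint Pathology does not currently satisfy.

1. biosafety cabinet certification 876 days ago vs limit 730 → not met
2. certified medical technologists 4 < 6 → not met
3. cyber liability coverage $450,000 ≥ $375,000 → met
4. personnel competency assessment 656 days ago vs limit 730 → met
5. proficiency testing 195 days ago vs limit 180 → not met
6. quality-control review 55 days ago vs limit 45 → not met
7. condition 'handles select agents' holds; instrument calibration 297 days ago vs limit 270 → not met
8. open corrective-action items 3 ≤ 5 → met
9. professional liability coverage $2,475,000 < $2,500,000 → not met
10. quality-management plan present → met
Not met: 1, 2, 5, 6, 7, 9

1, 2, 5, 6, 7, 9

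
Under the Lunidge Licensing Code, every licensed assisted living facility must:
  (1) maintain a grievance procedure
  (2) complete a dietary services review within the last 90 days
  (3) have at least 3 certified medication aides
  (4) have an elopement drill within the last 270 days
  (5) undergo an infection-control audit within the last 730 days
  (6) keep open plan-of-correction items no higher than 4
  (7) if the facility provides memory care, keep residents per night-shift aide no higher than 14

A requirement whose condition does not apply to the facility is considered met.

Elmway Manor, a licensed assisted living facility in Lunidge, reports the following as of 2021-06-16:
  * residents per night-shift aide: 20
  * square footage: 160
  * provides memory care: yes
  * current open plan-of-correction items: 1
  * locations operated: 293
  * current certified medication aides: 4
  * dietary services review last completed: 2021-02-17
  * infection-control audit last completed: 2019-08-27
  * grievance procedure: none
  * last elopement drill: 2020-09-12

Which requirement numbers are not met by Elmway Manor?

1, 2, 4, 7

1. grievance procedure absent → not met
2. dietary services review 119 days ago vs limit 90 → not met
3. certified medication aides 4 ≥ 3 → met
4. elopement drill 277 days ago vs limit 270 → not met
5. infection-control audit 659 days ago vs limit 730 → met
6. open plan-of-correction items 1 ≤ 4 → met
7. condition 'provides memory care' holds; residents per night-shift aide 20 > 14 → not met
Not met: 1, 2, 4, 7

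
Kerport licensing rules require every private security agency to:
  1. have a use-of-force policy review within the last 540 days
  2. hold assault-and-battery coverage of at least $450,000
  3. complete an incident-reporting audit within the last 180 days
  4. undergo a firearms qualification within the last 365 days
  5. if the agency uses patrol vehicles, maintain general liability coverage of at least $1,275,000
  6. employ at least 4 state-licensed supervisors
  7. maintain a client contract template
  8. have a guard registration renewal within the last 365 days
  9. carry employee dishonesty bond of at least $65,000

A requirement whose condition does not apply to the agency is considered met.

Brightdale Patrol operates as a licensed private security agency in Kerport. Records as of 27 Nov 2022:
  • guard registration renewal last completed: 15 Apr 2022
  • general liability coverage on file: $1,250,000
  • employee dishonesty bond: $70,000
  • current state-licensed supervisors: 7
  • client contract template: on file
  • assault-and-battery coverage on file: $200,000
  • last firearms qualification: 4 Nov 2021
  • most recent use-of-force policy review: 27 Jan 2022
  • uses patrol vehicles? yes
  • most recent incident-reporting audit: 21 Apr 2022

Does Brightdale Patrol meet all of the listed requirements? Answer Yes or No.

1. use-of-force policy review 304 days ago vs limit 540 → met
2. assault-and-battery coverage $200,000 < $450,000 → not met
3. incident-reporting audit 220 days ago vs limit 180 → not met
4. firearms qualification 388 days ago vs limit 365 → not met
5. condition 'uses patrol vehicles' holds; general liability coverage $1,250,000 < $1,275,000 → not met
6. state-licensed supervisors 7 ≥ 4 → met
7. client contract template present → met
8. guard registration renewal 226 days ago vs limit 365 → met
9. employee dishonesty bond $70,000 ≥ $65,000 → met
Not met: 2, 3, 4, 5

No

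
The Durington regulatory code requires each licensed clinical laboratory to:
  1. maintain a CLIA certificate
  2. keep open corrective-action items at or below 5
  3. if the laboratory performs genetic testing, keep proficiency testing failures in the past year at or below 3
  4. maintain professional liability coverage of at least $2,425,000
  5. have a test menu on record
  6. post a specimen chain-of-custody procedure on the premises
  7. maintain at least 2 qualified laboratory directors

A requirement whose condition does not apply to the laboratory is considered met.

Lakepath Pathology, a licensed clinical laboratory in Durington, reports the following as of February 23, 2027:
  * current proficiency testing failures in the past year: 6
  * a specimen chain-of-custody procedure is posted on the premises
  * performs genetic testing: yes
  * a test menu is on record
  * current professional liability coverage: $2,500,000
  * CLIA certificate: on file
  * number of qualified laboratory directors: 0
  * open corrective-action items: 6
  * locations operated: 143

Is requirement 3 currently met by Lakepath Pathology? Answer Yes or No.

3. condition 'performs genetic testing' holds; proficiency testing failures in the past year 6 > 3 → not met

No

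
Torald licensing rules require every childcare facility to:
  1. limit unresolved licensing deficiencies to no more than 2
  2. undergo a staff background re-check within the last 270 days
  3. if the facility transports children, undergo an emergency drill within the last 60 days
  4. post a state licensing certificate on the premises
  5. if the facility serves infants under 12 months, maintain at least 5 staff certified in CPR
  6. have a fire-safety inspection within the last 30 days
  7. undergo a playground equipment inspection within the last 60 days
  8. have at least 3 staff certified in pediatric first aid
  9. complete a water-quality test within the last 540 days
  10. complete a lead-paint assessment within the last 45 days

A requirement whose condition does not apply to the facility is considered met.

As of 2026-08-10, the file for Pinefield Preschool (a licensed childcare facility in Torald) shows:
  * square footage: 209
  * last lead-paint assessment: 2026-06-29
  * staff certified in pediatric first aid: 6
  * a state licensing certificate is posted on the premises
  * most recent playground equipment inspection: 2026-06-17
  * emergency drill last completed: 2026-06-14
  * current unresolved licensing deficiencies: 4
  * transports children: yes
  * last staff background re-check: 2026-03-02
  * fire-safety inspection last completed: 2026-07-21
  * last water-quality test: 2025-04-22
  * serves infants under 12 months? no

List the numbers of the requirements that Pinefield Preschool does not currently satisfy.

1

1. unresolved licensing deficiencies 4 > 2 → not met
2. staff background re-check 161 days ago vs limit 270 → met
3. condition 'transports children' holds; emergency drill 57 days ago vs limit 60 → met
4. state licensing certificate present → met
5. condition 'serves infants under 12 months' does not hold → requirement n/a → met
6. fire-safety inspection 20 days ago vs limit 30 → met
7. playground equipment inspection 54 days ago vs limit 60 → met
8. staff certified in pediatric first aid 6 ≥ 3 → met
9. water-quality test 475 days ago vs limit 540 → met
10. lead-paint assessment 42 days ago vs limit 45 → met
Not met: 1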